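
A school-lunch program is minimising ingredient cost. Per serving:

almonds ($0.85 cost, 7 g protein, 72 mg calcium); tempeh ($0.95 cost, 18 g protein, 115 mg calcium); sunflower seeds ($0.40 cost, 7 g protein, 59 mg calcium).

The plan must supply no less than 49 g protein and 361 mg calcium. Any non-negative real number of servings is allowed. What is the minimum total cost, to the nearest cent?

$2.69

almonds only: max(49/7, 361/72) = 7 servings → $5.95.
tempeh only: max(49/18, 361/115) = 3.139 servings → $2.98.
sunflower seeds only: max(49/7, 361/59) = 7 servings → $2.80.
almonds + tempeh with both tight: 1.758 servings and 2.039 servings → $3.43.
almonds + sunflower seeds: the both-tight solution has a negative serving — not a feasible corner.
tempeh + sunflower seeds with both tight: 1.416 servings and 3.358 servings → $2.69.
Cheapest feasible corner: $2.69.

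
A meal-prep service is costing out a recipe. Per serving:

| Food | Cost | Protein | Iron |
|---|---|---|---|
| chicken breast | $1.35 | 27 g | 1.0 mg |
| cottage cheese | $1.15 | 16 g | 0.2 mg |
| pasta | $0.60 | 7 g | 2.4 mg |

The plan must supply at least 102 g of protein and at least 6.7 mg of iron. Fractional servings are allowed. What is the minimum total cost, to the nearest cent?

Minimising a linear cost over {protein ≥ 102, iron ≥ 6.7, servings ≥ 0} — the optimum is at a vertex, using one or two foods.
chicken breast only: max(102/27, 6.7/1.0) = 6.7 servings → $9.04.
cottage cheese only: max(102/16, 6.7/0.2) = 33.5 servings → $38.52.
pasta only: max(102/7, 6.7/2.4) = 14.57 servings → $8.74.
chicken breast + cottage cheese: intersection lies outside the first quadrant.
chicken breast + pasta with both tight: 3.424 servings and 1.365 servings → $5.44.
cottage cheese + pasta with both tight: 5.349 servings and 2.346 servings → $7.56.
The minimum over all feasible corners is $5.44.

$5.44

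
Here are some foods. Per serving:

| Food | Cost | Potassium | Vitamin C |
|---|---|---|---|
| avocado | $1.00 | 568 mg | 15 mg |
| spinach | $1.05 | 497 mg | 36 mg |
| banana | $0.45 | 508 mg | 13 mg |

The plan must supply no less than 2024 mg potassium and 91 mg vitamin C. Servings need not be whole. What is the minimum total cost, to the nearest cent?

$2.82

Two binding constraints pin down two serving amounts, so the optimal mix uses at most two foods. The candidates are each food alone (scaled to the tighter of potassium/vitamin C) and each pair with both constraints tight.
avocado only: max(2024/568, 91/15) = 6.067 servings → $6.07.
spinach only: max(2024/497, 91/36) = 4.072 servings → $4.28.
banana only: max(2024/508, 91/13) = 7 servings → $3.15.
avocado + spinach with both tight: 2.127 servings and 1.641 servings → $3.85.
avocado + banana with both targets exact would need a negative amount; discard.
spinach + banana with both tight: 1.684 servings and 2.337 servings → $2.82.
The minimum over all feasible corners is $2.82.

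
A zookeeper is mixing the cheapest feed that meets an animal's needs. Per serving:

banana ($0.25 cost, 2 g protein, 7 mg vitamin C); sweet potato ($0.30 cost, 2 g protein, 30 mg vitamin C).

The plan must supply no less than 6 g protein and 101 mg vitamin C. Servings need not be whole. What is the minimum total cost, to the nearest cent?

At the optimum either one food covers both requirements or two foods hit both targets exactly; no other combination can be cheaper.
banana only: max(6/2, 101/7) = 14.43 servings → $3.61.
sweet potato only: max(6/2, 101/30) = 3.367 servings → $1.01.
banana + sweet potato: intersection lies outside the first quadrant.
The minimum over all feasible corners is $1.01.

$1.01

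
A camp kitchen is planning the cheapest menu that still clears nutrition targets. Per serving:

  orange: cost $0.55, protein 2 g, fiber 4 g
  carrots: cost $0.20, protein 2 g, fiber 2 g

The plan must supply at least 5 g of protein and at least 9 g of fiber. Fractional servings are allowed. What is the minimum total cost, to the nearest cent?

Two binding constraints pin down two serving amounts, so the optimal mix uses at most two foods. The candidates are each food alone (scaled to the tighter of protein/fiber) and each pair with both constraints tight.
orange only: max(5/2, 9/4) = 2.5 servings → $1.38.
carrots only: max(5/2, 9/2) = 4.5 servings → $0.90.
orange + carrots with both tight: 2 servings and 0.5 servings → $1.20.
So the least-cost plan costs $0.90.

$0.90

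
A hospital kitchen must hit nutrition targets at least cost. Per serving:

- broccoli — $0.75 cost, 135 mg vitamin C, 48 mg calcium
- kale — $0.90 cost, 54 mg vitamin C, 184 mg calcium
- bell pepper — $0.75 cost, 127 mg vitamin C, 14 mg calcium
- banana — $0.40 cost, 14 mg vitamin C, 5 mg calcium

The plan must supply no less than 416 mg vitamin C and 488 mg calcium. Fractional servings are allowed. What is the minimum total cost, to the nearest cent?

$3.55

Check every corner: each single food scaled to meet both minima, and each pair solved so both constraints bind.
broccoli only: max(416/135, 488/48) = 10.17 servings → $7.62.
kale only: max(416/54, 488/184) = 7.704 servings → $6.93.
bell pepper only: max(416/127, 488/14) = 34.86 servings → $26.14.
banana only: max(416/14, 488/5) = 97.6 servings → $39.04.
broccoli + kale with both tight: 2.256 servings and 2.064 servings → $3.55.
broccoli + bell pepper: intersection lies outside the first quadrant.
broccoli + banana with both targets exact would need a negative amount; discard.
kale + bell pepper with both tight: 2.483 servings and 2.22 servings → $3.90.
kale + banana with both tight: 2.061 servings and 21.77 servings → $10.56.
bell pepper + banana with both targets exact would need a negative amount; discard.
Cheapest feasible corner: $3.55.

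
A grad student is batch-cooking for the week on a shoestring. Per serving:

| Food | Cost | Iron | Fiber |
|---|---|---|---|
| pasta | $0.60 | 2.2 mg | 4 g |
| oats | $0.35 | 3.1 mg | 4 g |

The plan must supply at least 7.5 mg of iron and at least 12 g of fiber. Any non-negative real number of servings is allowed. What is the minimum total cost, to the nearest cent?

Compare the cost at each extreme point of the feasible region.
pasta only: max(7.5/2.2, 12/4) = 3.409 servings → $2.05.
oats only: max(7.5/3.1, 12/4) = 3 servings → $1.05.
pasta + oats with both tight: 2 servings and 1 serving → $1.55.
The minimum over all feasible corners is $1.05.

$1.05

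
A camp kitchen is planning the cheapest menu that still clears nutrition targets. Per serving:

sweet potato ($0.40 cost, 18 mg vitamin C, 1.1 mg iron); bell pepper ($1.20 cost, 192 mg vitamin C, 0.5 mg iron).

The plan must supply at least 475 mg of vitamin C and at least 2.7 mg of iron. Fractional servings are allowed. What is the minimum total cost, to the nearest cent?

A basic optimal solution has at most two foods positive. Try each food alone and each pair with both targets met exactly.
sweet potato only: max(475/18, 2.7/1.1) = 26.39 servings → $10.56.
bell pepper only: max(475/192, 2.7/0.5) = 5.4 servings → $6.48.
sweet potato + bell pepper with both tight: 1.389 servings and 2.344 servings → $3.37.
So the least-cost plan costs $3.37.

$3.37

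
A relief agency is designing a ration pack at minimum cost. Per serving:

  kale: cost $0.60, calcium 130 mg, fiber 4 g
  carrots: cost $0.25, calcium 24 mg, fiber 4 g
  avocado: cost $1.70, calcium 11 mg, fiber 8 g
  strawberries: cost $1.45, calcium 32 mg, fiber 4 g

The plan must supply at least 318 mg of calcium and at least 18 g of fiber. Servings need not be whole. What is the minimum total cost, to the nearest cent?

$1.82

kale only: max(318/130, 18/4) = 4.5 servings → $2.70.
carrots only: max(318/24, 18/4) = 13.25 servings → $3.31.
avocado only: max(318/11, 18/8) = 28.91 servings → $49.15.
strawberries only: max(318/32, 18/4) = 9.938 servings → $14.41.
kale + carrots with both tight: 1.981 servings and 2.519 servings → $1.82.
kale + avocado with both tight: 2.355 servings and 1.072 servings → $3.24.
kale + strawberries with both tight: 1.776 servings and 2.724 servings → $5.02.
carrots + avocado with both targets exact would need a negative amount; discard.
carrots + strawberries: intersection lies outside the first quadrant.
avocado + strawberries with both targets exact would need a negative amount; discard.
Cheapest feasible corner: $1.82.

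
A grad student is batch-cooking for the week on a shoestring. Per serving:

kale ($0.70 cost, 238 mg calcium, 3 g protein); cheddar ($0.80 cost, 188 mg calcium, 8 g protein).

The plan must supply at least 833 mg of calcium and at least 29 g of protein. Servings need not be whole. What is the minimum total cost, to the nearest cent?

This is a tiny linear program; its minimum lies at a vertex of the feasible set. List the vertices and price them.
kale only: max(833/238, 29/3) = 9.667 servings → $6.77.
cheddar only: max(833/188, 29/8) = 4.431 servings → $3.54.
kale + cheddar with both tight: 0.9045 servings and 3.286 servings → $3.26.
So the least-cost plan costs $3.26.

$3.26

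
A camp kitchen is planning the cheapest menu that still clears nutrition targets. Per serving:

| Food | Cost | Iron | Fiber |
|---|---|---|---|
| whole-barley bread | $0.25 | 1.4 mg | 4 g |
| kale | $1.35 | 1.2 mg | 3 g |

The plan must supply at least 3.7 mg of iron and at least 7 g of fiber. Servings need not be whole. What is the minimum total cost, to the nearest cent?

$0.66

whole-barley bread only: max(3.7/1.4, 7/4) = 2.643 servings → $0.66.
kale only: max(3.7/1.2, 7/3) = 3.083 servings → $4.16.
whole-barley bread + kale: the both-tight solution has a negative serving — not a feasible corner.
So the least-cost plan costs $0.66.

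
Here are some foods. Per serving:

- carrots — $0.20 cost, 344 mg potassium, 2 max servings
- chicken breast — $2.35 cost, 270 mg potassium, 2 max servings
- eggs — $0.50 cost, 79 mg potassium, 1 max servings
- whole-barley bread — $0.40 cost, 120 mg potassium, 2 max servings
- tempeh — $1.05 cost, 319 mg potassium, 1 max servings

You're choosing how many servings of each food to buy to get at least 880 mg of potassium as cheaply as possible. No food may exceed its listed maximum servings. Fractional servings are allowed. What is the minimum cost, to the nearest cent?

$1.03

Cost per mg of potassium: carrots $0.0006, tempeh $0.0033, whole-barley bread $0.0033, eggs $0.0063, chicken breast $0.0087.
Take 2 servings of carrots: +688.0 mg potassium for $0.40 (total $0.40, still need 192.0 mg).
Take 0.6019 servings of tempeh: +192.0 mg potassium for $0.63 (total $1.03, still need 0.0 mg).
Filling from the cheapest source first is optimal under one linear minimum: $1.03.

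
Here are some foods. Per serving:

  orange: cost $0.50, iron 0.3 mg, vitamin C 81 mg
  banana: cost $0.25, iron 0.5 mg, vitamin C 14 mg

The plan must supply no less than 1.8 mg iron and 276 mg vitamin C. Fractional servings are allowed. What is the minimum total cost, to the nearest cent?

$1.99

A basic optimal solution has at most two foods positive. Try each food alone and each pair with both targets met exactly.
orange only: max(1.8/0.3, 276/81) = 6 servings → $3.00.
banana only: max(1.8/0.5, 276/14) = 19.71 servings → $4.93.
orange + banana with both tight: 3.107 servings and 1.736 servings → $1.99.
The minimum over all feasible corners is $1.99.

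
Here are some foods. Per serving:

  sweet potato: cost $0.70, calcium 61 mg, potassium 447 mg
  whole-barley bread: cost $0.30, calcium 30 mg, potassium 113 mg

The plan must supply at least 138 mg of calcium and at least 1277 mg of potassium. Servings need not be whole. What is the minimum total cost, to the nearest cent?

$2.00

For a min-cost LP with two ≥-constraints, a basic feasible solution has at most two positive variables.
sweet potato only: max(138/61, 1277/447) = 2.857 servings → $2.00.
whole-barley bread only: max(138/30, 1277/113) = 11.3 servings → $3.39.
sweet potato + whole-barley bread: the both-tight solution has a negative serving — not a feasible corner.
Cheapest feasible corner: $2.00.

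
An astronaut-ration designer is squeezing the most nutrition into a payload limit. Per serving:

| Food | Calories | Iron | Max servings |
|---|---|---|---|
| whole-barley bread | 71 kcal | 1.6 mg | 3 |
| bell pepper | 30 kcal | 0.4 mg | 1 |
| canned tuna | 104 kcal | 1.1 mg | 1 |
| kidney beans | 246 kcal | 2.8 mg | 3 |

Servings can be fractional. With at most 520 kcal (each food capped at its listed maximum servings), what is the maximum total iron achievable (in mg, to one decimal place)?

8.4 mg

Iron per kcal: whole-barley bread 0.02254, bell pepper 0.01333, kidney beans 0.01138, canned tuna 0.01058.
Take 3 servings of whole-barley bread: uses 213 kcal, +4.8 mg iron (running total 4.8 mg).
Take 1 serving of bell pepper: uses 30 kcal, +0.4 mg iron (running total 5.2 mg).
Take 1.126 servings of kidney beans: uses 277 kcal, +3.2 mg iron (running total 8.4 mg).
Greedy by best ratio exhausts the calories allowance optimally: 8.4 mg.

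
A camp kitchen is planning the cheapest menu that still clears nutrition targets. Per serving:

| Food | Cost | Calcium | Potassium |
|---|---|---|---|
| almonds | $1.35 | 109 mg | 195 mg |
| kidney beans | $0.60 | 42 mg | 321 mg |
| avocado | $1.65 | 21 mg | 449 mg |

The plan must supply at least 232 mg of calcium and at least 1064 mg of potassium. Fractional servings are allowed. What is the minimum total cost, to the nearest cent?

Minimising a linear cost over {calcium ≥ 232, potassium ≥ 1064, servings ≥ 0} — the optimum is at a vertex, using one or two foods.
almonds only: max(232/109, 1064/195) = 5.456 servings → $7.37.
kidney beans only: max(232/42, 1064/321) = 5.524 servings → $3.31.
avocado only: max(232/21, 1064/449) = 11.05 servings → $18.23.
almonds + kidney beans with both tight: 1.111 servings and 2.64 servings → $3.08.
almonds + avocado with both tight: 1.825 servings and 1.577 servings → $5.07.
kidney beans + avocado: the both-tight solution has a negative serving — not a feasible corner.
Cheapest feasible corner: $3.08.

$3.08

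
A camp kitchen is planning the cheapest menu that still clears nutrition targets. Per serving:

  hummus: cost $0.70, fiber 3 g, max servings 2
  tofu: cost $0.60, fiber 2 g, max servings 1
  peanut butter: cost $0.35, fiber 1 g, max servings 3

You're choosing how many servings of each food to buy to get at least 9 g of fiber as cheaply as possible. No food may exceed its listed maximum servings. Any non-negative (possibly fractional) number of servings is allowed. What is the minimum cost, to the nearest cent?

Cost per g of fiber: hummus $0.2333, tofu $0.3000, peanut butter $0.3500.
Take 2 servings of hummus: +6.0 g fiber for $1.40 (total $1.40, still need 3.0 g).
Take 1 serving of tofu: +2.0 g fiber for $0.60 (total $2.00, still need 1.0 g).
Take 1 serving of peanut butter: +1.0 g fiber for $0.35 (total $2.35, still need 0.0 g).
Filling from the cheapest source first is optimal under one linear minimum: $2.35.

$2.35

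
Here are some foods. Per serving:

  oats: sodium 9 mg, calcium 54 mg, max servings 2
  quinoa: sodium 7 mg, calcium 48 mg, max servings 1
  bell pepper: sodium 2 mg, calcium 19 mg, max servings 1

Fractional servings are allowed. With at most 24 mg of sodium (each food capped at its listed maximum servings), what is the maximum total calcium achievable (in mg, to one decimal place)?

157.0 mg

Calcium per mg sodium: bell pepper 9.5, quinoa 6.857, oats 6.
Take 1 serving of bell pepper: uses 2 mg sodium, +19.0 mg calcium (running total 19.0 mg).
Take 1 serving of quinoa: uses 7 mg sodium, +48.0 mg calcium (running total 67.0 mg).
Take 1.667 servings of oats: uses 15 mg sodium, +90.0 mg calcium (running total 157.0 mg).
Filling greedily by calcium-per-mg sodium is optimal for one linear limit, giving 157.0 mg.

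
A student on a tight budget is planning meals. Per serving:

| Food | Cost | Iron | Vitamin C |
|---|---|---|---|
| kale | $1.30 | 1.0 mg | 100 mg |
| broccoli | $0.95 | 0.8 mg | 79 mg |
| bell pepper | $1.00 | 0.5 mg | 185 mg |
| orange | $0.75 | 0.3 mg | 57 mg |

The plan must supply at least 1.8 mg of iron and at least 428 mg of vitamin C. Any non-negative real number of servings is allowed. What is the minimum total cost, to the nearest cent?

kale only: max(1.8/1.0, 428/100) = 4.28 servings → $5.56.
broccoli only: max(1.8/0.8, 428/79) = 5.418 servings → $5.15.
bell pepper only: max(1.8/0.5, 428/185) = 3.6 servings → $3.60.
orange only: max(1.8/0.3, 428/57) = 7.509 servings → $5.63.
kale + broccoli with both targets exact would need a negative amount; discard.
kale + bell pepper with both tight: 0.8815 servings and 1.837 servings → $2.98.
kale + orange with both targets exact would need a negative amount; discard.
broccoli + bell pepper with both tight: 1.097 servings and 1.845 servings → $2.89.
broccoli + orange with both targets exact would need a negative amount; discard.
bell pepper + orange with both tight: 0.9556 servings and 4.407 servings → $4.26.
The minimum over all feasible corners is $2.89.

$2.89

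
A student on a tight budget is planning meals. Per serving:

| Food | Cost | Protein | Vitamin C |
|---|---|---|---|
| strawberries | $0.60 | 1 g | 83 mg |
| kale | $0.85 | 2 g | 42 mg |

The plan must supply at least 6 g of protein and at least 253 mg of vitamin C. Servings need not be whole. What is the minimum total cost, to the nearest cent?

$2.91

A basic optimal solution has at most two foods positive. Try each food alone and each pair with both targets met exactly.
strawberries only: max(6/1, 253/83) = 6 servings → $3.60.
kale only: max(6/2, 253/42) = 6.024 servings → $5.12.
strawberries + kale with both tight: 2.048 servings and 1.976 servings → $2.91.
Cheapest feasible corner: $2.91.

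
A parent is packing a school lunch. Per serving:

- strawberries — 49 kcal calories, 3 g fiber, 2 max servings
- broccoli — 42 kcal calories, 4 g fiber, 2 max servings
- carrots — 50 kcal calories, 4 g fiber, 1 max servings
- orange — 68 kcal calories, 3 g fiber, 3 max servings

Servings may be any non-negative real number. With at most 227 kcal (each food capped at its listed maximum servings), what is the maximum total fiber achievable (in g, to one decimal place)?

17.7 g

Fiber per kcal: broccoli 0.09524, carrots 0.08, strawberries 0.06122, orange 0.04412.
Take 2 servings of broccoli: uses 84 kcal, +8.0 g fiber (running total 8.0 g).
Take 1 serving of carrots: uses 50 kcal, +4.0 g fiber (running total 12.0 g).
Take 1.898 servings of strawberries: uses 93 kcal, +5.7 g fiber (running total 17.7 g).
Filling greedily by fiber-per-kcal is optimal for one linear limit, giving 17.7 g.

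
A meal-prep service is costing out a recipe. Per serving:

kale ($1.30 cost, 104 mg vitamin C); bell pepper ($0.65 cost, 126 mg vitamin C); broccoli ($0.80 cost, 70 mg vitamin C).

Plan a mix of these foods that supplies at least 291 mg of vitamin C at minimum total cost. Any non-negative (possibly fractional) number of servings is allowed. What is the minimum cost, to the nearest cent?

Cost per mg of vitamin C: bell pepper $0.0052, broccoli $0.0114, kale $0.0125.
With no serving limits, use only bell pepper: 291 mg / 126 mg = 2.31 servings × $0.65 = $1.50.

$1.50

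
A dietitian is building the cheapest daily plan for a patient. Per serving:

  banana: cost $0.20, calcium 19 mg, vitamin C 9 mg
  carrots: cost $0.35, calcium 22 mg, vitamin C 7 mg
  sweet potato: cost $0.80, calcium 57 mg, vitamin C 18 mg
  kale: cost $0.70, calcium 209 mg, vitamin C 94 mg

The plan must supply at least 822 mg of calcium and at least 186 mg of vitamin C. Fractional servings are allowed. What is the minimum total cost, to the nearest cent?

A basic optimal solution has at most two foods positive. Try each food alone and each pair with both targets met exactly.
banana only: max(822/19, 186/9) = 43.26 servings → $8.65.
carrots only: max(822/22, 186/7) = 37.36 servings → $13.08.
sweet potato only: max(822/57, 186/18) = 14.42 servings → $11.54.
kale only: max(822/209, 186/94) = 3.933 servings → $2.75.
banana + carrots with both targets exact would need a negative amount; discard.
banana + sweet potato with both targets exact would need a negative amount; discard.
banana + kale with both targets exact would need a negative amount; discard.
carrots + sweet potato: the both-tight solution has a negative serving — not a feasible corner.
carrots + kale: intersection lies outside the first quadrant.
sweet potato + kale: intersection lies outside the first quadrant.
The minimum over all feasible corners is $2.75.

$2.75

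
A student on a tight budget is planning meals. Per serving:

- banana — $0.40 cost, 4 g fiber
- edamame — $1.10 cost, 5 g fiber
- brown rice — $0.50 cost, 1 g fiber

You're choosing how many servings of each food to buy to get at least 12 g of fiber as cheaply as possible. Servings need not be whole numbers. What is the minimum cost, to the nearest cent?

Cost per g of fiber: banana $0.1000, edamame $0.2200, brown rice $0.5000.
With no serving limits, use only banana: 12 g / 4 g = 3 servings × $0.40 = $1.20.

$1.20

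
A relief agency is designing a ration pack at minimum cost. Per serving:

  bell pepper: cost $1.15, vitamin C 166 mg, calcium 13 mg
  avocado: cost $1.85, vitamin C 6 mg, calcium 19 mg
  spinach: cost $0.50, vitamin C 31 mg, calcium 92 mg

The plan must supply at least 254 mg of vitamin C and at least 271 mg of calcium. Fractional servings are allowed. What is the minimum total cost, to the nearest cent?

At the optimum either one food covers both requirements or two foods hit both targets exactly; no other combination can be cheaper.
bell pepper only: max(254/166, 271/13) = 20.85 servings → $23.97.
avocado only: max(254/6, 271/19) = 42.33 servings → $78.32.
spinach only: max(254/31, 271/92) = 8.194 servings → $4.10.
bell pepper + avocado with both tight: 1.04 servings and 13.55 servings → $26.27.
bell pepper + spinach with both tight: 1.007 servings and 2.803 servings → $2.56.
avocado + spinach with both targets exact would need a negative amount; discard.
Cheapest feasible corner: $2.56.

$2.56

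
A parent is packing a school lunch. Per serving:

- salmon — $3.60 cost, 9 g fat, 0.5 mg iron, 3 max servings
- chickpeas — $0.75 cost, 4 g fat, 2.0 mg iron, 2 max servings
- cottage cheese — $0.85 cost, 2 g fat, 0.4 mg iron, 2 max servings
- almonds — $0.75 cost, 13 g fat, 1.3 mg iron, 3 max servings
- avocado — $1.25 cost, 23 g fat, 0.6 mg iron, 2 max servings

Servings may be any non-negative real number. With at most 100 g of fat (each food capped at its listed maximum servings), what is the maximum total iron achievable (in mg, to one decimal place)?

Iron per g fat: chickpeas 0.5, cottage cheese 0.2, almonds 0.1, salmon 0.05556, avocado 0.02609.
Take 2 servings of chickpeas: uses 8 g fat, +4.0 mg iron (running total 4.0 mg).
Take 2 servings of cottage cheese: uses 4 g fat, +0.8 mg iron (running total 4.8 mg).
Take 3 servings of almonds: uses 39 g fat, +3.9 mg iron (running total 8.7 mg).
Take 3 servings of salmon: uses 27 g fat, +1.5 mg iron (running total 10.2 mg).
Take 0.9565 servings of avocado: uses 22 g fat, +0.6 mg iron (running total 10.8 mg).
Filling greedily by iron-per-g fat is optimal for one linear limit, giving 10.8 mg.

10.8 mg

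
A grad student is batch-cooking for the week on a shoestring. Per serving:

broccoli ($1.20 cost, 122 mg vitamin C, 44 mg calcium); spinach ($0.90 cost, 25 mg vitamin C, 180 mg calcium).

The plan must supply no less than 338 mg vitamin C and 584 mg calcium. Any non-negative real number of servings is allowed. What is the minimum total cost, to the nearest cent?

$5.09

broccoli only: max(338/122, 584/44) = 13.27 servings → $15.93.
spinach only: max(338/25, 584/180) = 13.52 servings → $12.17.
broccoli + spinach with both tight: 2.217 servings and 2.703 servings → $5.09.
Cheapest feasible corner: $5.09.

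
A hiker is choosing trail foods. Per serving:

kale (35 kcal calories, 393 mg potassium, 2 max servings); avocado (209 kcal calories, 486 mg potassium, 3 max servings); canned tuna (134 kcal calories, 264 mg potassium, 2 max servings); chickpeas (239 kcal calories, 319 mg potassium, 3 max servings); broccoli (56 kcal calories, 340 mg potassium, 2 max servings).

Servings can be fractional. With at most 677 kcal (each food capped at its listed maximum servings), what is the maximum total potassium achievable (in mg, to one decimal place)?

2617.1 mg

Potassium per kcal: kale 11.23, broccoli 6.071, avocado 2.325, canned tuna 1.97, chickpeas 1.335.
Take 2 servings of kale: uses 70 kcal, +786.0 mg potassium (running total 786.0 mg).
Take 2 servings of broccoli: uses 112 kcal, +680.0 mg potassium (running total 1466.0 mg).
Take 2.368 servings of avocado: uses 495 kcal, +1151.1 mg potassium (running total 2617.1 mg).
Greedy by best ratio exhausts the calories allowance optimally: 2617.1 mg.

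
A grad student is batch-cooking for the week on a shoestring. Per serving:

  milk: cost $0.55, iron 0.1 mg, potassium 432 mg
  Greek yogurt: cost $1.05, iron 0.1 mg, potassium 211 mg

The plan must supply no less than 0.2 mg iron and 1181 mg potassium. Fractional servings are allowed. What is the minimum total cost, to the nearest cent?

Minimising a linear cost over {iron ≥ 0.2, potassium ≥ 1181, servings ≥ 0} — the optimum is at a vertex, using one or two foods.
milk only: max(0.2/0.1, 1181/432) = 2.734 servings → $1.50.
Greek yogurt only: max(0.2/0.1, 1181/211) = 5.597 servings → $5.88.
milk + Greek yogurt: intersection lies outside the first quadrant.
So the least-cost plan costs $1.50.

$1.50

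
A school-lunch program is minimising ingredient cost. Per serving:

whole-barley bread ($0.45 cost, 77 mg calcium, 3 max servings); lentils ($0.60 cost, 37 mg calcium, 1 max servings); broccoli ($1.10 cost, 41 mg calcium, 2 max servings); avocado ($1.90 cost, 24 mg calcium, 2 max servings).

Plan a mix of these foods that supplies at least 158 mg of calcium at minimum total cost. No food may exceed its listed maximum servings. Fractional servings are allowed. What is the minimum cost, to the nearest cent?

Cost per mg of calcium: whole-barley bread $0.0058, lentils $0.0162, broccoli $0.0268, avocado $0.0792.
Take 2.052 servings of whole-barley bread: +158.0 mg calcium for $0.92 (total $0.92, still need 0.0 mg).
Greedy by cheapest-per-mg is optimal for a single linear constraint, so the minimum cost is $0.92.

$0.92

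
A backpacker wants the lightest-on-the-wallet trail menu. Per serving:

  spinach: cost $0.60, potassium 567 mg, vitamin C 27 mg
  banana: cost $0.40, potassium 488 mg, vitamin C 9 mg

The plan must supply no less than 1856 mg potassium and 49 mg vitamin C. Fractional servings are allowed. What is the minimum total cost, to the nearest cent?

spinach only: max(1856/567, 49/27) = 3.273 servings → $1.96.
banana only: max(1856/488, 49/9) = 5.444 servings → $2.18.
spinach + banana with both tight: 0.8929 servings and 2.766 servings → $1.64.
Cheapest feasible corner: $1.64.

$1.64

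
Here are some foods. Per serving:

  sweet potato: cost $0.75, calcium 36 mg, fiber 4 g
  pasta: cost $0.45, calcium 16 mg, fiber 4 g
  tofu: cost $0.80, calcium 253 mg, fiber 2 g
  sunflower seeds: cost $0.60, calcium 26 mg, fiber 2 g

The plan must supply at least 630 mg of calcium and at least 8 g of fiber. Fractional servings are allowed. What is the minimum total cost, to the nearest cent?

$2.30

Compare the cost at each extreme point of the feasible region.
sweet potato only: max(630/36, 8/4) = 17.5 servings → $13.12.
pasta only: max(630/16, 8/4) = 39.38 servings → $17.72.
tofu only: max(630/253, 8/2) = 4 servings → $3.20.
sunflower seeds only: max(630/26, 8/2) = 24.23 servings → $14.54.
sweet potato + pasta with both targets exact would need a negative amount; discard.
sweet potato + tofu with both tight: 0.8128 servings and 2.374 servings → $2.51.
sweet potato + sunflower seeds: intersection lies outside the first quadrant.
pasta + tofu with both tight: 0.7796 servings and 2.441 servings → $2.30.
pasta + sunflower seeds: intersection lies outside the first quadrant.
tofu + sunflower seeds with both tight: 2.317 servings and 1.683 servings → $2.86.
Cheapest feasible corner: $2.30.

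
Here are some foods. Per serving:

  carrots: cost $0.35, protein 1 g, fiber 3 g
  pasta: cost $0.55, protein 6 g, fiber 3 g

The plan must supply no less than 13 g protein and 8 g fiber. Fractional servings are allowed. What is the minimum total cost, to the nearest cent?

$1.35

The cheapest plan sits at a corner of the feasible region — with two constraints it uses at most two foods.
carrots only: max(13/1, 8/3) = 13 servings → $4.55.
pasta only: max(13/6, 8/3) = 2.667 servings → $1.47.
carrots + pasta with both tight: 0.6 servings and 2.067 servings → $1.35.
So the least-cost plan costs $1.35.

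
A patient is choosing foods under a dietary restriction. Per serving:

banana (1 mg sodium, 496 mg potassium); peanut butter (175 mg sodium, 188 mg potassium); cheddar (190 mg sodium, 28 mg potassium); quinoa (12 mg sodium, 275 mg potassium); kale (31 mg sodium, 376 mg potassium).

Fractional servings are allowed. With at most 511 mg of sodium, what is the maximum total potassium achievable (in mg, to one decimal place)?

253456.0 mg

Potassium per mg sodium: banana 496, quinoa 22.92, kale 12.13, peanut butter 1.074, cheddar 0.1474.
With no serving limits, spend the whole sodium allowance on banana: 511 mg / 1 mg × 496 mg = 253456.0 mg.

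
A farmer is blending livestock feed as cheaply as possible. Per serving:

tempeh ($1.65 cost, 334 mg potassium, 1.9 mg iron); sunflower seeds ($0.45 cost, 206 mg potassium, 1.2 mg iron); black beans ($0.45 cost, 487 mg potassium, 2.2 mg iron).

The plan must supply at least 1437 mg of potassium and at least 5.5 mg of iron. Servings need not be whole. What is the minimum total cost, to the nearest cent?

$1.33

Two binding constraints pin down two serving amounts, so the optimal mix uses at most two foods. The candidates are each food alone (scaled to the tighter of potassium/iron) and each pair with both constraints tight.
tempeh only: max(1437/334, 5.5/1.9) = 4.302 servings → $7.10.
sunflower seeds only: max(1437/206, 5.5/1.2) = 6.976 servings → $3.14.
black beans only: max(1437/487, 5.5/2.2) = 2.951 servings → $1.33.
tempeh + sunflower seeds: the both-tight solution has a negative serving — not a feasible corner.
tempeh + black beans: intersection lies outside the first quadrant.
sunflower seeds + black beans: the both-tight solution has a negative serving — not a feasible corner.
So the least-cost plan costs $1.33.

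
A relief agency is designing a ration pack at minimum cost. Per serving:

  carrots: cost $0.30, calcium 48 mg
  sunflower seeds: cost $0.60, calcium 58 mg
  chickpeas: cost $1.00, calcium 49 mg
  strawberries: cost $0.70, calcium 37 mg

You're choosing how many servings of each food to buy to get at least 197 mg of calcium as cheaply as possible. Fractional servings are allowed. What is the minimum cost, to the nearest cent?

$1.23

Cost per mg of calcium: carrots $0.0063, sunflower seeds $0.0103, strawberries $0.0189, chickpeas $0.0204.
With no serving limits, use only carrots: 197 mg / 48 mg = 4.104 servings × $0.30 = $1.23.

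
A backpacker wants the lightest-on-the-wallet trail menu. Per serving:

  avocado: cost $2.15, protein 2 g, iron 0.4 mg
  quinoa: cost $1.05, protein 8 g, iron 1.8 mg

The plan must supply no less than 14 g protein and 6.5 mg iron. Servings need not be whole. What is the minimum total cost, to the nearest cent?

An LP optimum is at a vertex; with two nutrient constraints at most two foods are used. Check each candidate.
avocado only: max(14/2, 6.5/0.4) = 16.25 servings → $34.94.
quinoa only: max(14/8, 6.5/1.8) = 3.611 servings → $3.79.
avocado + quinoa: the both-tight solution has a negative serving — not a feasible corner.
The minimum over all feasible corners is $3.79.

$3.79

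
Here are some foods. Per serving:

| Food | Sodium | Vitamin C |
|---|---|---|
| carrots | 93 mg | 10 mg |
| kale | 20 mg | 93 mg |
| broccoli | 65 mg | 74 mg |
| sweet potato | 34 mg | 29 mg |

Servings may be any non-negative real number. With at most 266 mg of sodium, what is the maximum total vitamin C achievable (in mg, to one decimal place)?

1236.9 mg

Vitamin C per mg sodium: kale 4.65, broccoli 1.138, sweet potato 0.8529, carrots 0.1075.
With no serving limits, spend the whole sodium allowance on kale: 266 mg / 20 mg × 93 mg = 1236.9 mg.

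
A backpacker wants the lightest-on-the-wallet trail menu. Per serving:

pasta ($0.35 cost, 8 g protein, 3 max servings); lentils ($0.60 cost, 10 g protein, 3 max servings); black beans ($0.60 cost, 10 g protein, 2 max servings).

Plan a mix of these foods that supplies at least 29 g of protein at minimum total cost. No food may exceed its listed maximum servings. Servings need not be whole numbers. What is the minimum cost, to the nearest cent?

Cost per g of protein: pasta $0.0437, lentils $0.0600, black beans $0.0600.
Take 3 servings of pasta: +24.0 g protein for $1.05 (total $1.05, still need 5.0 g).
Take 0.5 servings of lentils: +5.0 g protein for $0.30 (total $1.35, still need 0.0 g).
Filling from the cheapest source first is optimal under one linear minimum: $1.35.

$1.35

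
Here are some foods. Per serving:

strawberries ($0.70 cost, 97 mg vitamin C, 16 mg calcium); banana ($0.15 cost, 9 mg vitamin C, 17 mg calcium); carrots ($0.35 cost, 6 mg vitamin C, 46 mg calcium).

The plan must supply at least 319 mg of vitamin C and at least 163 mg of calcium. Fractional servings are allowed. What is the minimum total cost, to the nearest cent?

An LP optimum is at a vertex; with two nutrient constraints at most two foods are used. Check each candidate.
strawberries only: max(319/97, 163/16) = 10.19 servings → $7.13.
banana only: max(319/9, 163/17) = 35.44 servings → $5.32.
carrots only: max(319/6, 163/46) = 53.17 servings → $18.61.
strawberries + banana with both tight: 2.629 servings and 7.114 servings → $2.91.
strawberries + carrots with both tight: 3.137 servings and 2.452 servings → $3.05.
banana + carrots: the both-tight solution has a negative serving — not a feasible corner.
Cheapest feasible corner: $2.91.

$2.91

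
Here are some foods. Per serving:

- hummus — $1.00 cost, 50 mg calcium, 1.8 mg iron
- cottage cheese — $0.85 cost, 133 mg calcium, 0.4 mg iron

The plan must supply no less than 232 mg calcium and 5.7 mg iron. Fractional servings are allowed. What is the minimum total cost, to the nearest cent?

Check every corner: each single food scaled to meet both minima, and each pair solved so both constraints bind.
hummus only: max(232/50, 5.7/1.8) = 4.64 servings → $4.64.
cottage cheese only: max(232/133, 5.7/0.4) = 14.25 servings → $12.11.
hummus + cottage cheese with both tight: 3.032 servings and 0.6044 servings → $3.55.
The minimum over all feasible corners is $3.55.

$3.55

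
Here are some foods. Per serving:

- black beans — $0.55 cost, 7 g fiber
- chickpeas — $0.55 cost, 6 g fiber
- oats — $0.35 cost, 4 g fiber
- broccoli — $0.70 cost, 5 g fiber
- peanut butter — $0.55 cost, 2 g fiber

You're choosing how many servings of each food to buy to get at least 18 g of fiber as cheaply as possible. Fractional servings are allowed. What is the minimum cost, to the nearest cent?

Cost per g of fiber: black beans $0.0786, oats $0.0875, chickpeas $0.0917, broccoli $0.1400, peanut butter $0.2750.
With no serving limits, use only black beans: 18 g / 7 g = 2.571 servings × $0.55 = $1.41.

$1.41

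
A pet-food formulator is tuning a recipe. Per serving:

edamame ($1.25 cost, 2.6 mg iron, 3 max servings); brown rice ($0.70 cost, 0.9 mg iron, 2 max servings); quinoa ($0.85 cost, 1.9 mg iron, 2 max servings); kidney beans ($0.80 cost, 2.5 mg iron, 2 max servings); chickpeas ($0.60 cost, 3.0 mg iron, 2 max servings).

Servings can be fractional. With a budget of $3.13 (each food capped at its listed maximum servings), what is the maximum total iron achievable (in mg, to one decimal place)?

11.7 mg

Iron per dollar: chickpeas 5, kidney beans 3.125, quinoa 2.235, edamame 2.08, brown rice 1.286.
Take 2 servings of chickpeas: spends $1.20, +6.0 mg iron (running total 6.0 mg).
Take 2 servings of kidney beans: spends $1.60, +5.0 mg iron (running total 11.0 mg).
Take 0.3882 servings of quinoa: spends $0.33, +0.7 mg iron (running total 11.7 mg).
Greedy by best ratio exhausts the cost allowance optimally: 11.7 mg.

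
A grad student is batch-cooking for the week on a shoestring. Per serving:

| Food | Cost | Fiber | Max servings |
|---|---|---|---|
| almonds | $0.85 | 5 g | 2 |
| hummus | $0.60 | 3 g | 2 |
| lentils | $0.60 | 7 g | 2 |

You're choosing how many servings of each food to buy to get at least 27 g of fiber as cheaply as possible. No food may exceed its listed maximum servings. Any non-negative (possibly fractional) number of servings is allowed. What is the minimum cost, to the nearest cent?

Cost per g of fiber: lentils $0.0857, almonds $0.1700, hummus $0.2000.
Take 2 servings of lentils: +14.0 g fiber for $1.20 (total $1.20, still need 13.0 g).
Take 2 servings of almonds: +10.0 g fiber for $1.70 (total $2.90, still need 3.0 g).
Take 1 serving of hummus: +3.0 g fiber for $0.60 (total $3.50, still need 0.0 g).
Greedy by cheapest-per-g is optimal for a single linear constraint, so the minimum cost is $3.50.

$3.50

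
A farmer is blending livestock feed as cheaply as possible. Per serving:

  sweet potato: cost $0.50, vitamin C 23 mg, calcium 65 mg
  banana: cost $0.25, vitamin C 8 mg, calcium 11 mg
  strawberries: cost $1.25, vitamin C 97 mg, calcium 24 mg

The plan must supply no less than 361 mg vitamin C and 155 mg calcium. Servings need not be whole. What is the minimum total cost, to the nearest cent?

The cheapest plan sits at a corner of the feasible region — with two constraints it uses at most two foods.
sweet potato only: max(361/23, 155/65) = 15.7 servings → $7.85.
banana only: max(361/8, 155/11) = 45.12 servings → $11.28.
strawberries only: max(361/97, 155/24) = 6.458 servings → $8.07.
sweet potato + banana: intersection lies outside the first quadrant.
sweet potato + strawberries with both tight: 1.107 servings and 3.459 servings → $4.88.
banana + strawberries with both tight: 7.281 servings and 3.121 servings → $5.72.
So the least-cost plan costs $4.88.

$4.88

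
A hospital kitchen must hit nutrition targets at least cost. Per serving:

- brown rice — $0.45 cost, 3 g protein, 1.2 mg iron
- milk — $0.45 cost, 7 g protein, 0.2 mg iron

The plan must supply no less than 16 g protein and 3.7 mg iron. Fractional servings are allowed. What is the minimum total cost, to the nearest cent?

With two linear requirements the optimum uses one or two foods; enumerate the corners.
brown rice only: max(16/3, 3.7/1.2) = 5.333 servings → $2.40.
milk only: max(16/7, 3.7/0.2) = 18.5 servings → $8.32.
brown rice + milk with both tight: 2.91 servings and 1.038 servings → $1.78.
The minimum over all feasible corners is $1.78.

$1.78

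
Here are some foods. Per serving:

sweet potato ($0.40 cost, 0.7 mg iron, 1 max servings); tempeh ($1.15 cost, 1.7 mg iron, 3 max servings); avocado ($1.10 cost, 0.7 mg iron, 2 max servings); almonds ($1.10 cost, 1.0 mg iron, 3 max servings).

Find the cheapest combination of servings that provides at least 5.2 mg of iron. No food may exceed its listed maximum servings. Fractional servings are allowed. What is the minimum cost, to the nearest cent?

$3.44

Cost per mg of iron: sweet potato $0.5714, tempeh $0.6765, almonds $1.1000, avocado $1.5714.
Take 1 serving of sweet potato: +0.7 mg iron for $0.40 (total $0.40, still need 4.5 mg).
Take 2.647 servings of tempeh: +4.5 mg iron for $3.04 (total $3.44, still need 0.0 mg).
Filling from the cheapest source first is optimal under one linear minimum: $3.44.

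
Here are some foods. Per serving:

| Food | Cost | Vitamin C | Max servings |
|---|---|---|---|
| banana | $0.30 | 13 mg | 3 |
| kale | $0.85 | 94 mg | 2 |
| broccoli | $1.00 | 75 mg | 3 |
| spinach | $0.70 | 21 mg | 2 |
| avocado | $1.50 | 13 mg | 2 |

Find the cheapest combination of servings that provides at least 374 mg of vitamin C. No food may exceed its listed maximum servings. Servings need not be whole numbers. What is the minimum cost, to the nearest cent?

$4.18

Cost per mg of vitamin C: kale $0.0090, broccoli $0.0133, banana $0.0231, spinach $0.0333, avocado $0.1154.
Take 2 servings of kale: +188.0 mg vitamin C for $1.70 (total $1.70, still need 186.0 mg).
Take 2.48 servings of broccoli: +186.0 mg vitamin C for $2.48 (total $4.18, still need 0.0 mg).
Filling from the cheapest source first is optimal under one linear minimum: $4.18.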